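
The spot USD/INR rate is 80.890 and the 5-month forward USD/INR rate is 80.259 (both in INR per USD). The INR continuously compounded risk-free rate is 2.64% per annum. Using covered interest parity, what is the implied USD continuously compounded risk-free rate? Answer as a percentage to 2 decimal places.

F = S·e^((r_INR − r_USD)T) ⇒ r_USD = r_INR − ln(F/S)/T
ln(80.259/80.890) = -0.007831; /(5/12) = -0.018794
r_USD = 0.0264 + 0.018794 = 0.045194
r_USD = 4.52%

4.52%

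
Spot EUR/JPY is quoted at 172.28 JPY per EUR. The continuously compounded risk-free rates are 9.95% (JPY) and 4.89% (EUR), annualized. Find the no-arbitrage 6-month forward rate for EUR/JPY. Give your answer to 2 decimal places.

F = S·e^((r_JPY − r_EUR)T) = 172.28 · e^((0.0995 − 0.0489) × 6/12)
= 172.28 · e^0.025300 = 172.28 × 1.025623
F = 176.69 JPY per EUR

176.69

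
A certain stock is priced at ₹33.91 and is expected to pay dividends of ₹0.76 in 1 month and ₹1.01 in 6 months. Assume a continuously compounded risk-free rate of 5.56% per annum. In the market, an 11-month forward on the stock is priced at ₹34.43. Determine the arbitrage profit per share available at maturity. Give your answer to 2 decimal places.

PV(dividends) I = 0.76·e^(−0.0556·1/12) + 1.01·e^(−0.0556·6/12) = 1.7388
Fair forward F* = (S − I)·e^(rT) = (33.91 − 1.7388)·e^0.050967 = 32.1712 × 1.052288 = 33.8534
Market ₹34.43 > fair 33.8534: forward overpriced → cash-and-carry (borrow at r, buy the stock and collect the dividends, short the forward).
Profit at T = |F_mkt − F*| = |34.43 − 33.8534| = ₹0.58 per share

₹0.58 per share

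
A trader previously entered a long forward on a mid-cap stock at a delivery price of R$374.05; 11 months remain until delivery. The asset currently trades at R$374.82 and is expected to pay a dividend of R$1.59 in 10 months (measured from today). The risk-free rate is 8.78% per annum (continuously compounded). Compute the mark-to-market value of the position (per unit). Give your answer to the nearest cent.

PV(remaining dividends) I = 1.59·e^(−0.0878·10/12) = 1.4778
Current forward F = (S − I)·e^(rT) = (374.82 − 1.4778)·e^(0.0878·11/12) = 373.3422 × 1.083811 = 404.6324
Value (long) = (F − K)·e^(−rT) = (404.6324 − 374.05) × 0.922670 = 28.2175
Value = R$28.22

R$28.22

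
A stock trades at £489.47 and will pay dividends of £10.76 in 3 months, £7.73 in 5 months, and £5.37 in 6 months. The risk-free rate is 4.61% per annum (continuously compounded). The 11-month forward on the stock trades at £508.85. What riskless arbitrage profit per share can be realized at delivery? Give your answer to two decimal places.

PV(dividends) I = 10.76·e^(−0.0461·3/12) + 7.73·e^(−0.0461·5/12) + 5.37·e^(−0.0461·6/12) = 23.4673
Fair forward F* = (S − I)·e^(rT) = (489.47 − 23.4673)·e^0.042258 = 466.0027 × 1.043164 = 486.1172
Market £508.85 > fair 486.1172: forward overpriced → cash-and-carry (borrow at r, buy the stock and collect the dividends, short the forward).
Profit at T = |F_mkt − F*| = |508.85 − 486.1172| = £22.73 per share

£22.73 per share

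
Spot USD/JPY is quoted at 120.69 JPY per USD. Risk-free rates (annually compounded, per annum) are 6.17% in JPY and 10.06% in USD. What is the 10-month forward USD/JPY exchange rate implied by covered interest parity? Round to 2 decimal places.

117.12

By covered interest parity, F = S · (1+r_JPY)^T / (1+r_USD)^T
= 120.69 × 1.051158 / 1.083157 = 120.69 × 0.970458
F = 117.12 JPY per USD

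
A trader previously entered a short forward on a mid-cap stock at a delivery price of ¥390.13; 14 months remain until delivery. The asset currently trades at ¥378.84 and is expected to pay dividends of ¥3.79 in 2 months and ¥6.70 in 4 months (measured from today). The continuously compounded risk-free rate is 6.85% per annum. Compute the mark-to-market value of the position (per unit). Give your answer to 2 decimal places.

PV(remaining dividends) I = 3.79·e^(−0.0685·2/12) + 6.70·e^(−0.0685·4/12) = 10.2957
Current forward F = (S − I)·e^(rT) = (378.84 − 10.2957)·e^(0.0685·14/12) = 368.5443 × 1.083197 = 399.2061
Value (long) = (F − K)·e^(−rT) = (399.2061 − 390.13) × 0.923193 = 8.3790
Short position value = −(long value) = -¥8.38

-¥8.38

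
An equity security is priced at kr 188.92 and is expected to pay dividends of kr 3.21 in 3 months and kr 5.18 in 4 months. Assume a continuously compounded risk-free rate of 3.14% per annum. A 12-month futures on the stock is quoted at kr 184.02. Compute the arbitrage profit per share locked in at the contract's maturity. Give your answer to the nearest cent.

PV(dividends) I = 3.21·e^(−0.0314·3/12) + 5.18·e^(−0.0314·4/12) = 8.3110
Fair futures F* = (S − I)·e^(rT) = (188.92 − 8.3110)·e^0.031400 = 180.6090 × 1.031898 = 186.3701
Market kr 184.02 < fair 186.3701: forward underpriced → reverse cash-and-carry (short the stock, invest proceeds at r, pay the dividends, go long the forward).
Profit at T = |F_mkt − F*| = |184.02 − 186.3701| = kr 2.35 per share

kr 2.35 per share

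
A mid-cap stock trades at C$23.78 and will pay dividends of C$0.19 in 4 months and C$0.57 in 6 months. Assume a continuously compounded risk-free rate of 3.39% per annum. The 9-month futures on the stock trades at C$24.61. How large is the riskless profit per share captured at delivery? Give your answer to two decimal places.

C$0.99 per share

PV(dividends) I = 0.19·e^(−0.0339·4/12) + 0.57·e^(−0.0339·6/12) = 0.7483
Fair futures F* = (S − I)·e^(rT) = (23.78 − 0.7483)·e^0.025425 = 23.0317 × 1.025751 = 23.6248
Market C$24.61 > fair 23.6248: forward overpriced → cash-and-carry (borrow at r, buy the stock and collect the dividends, short the forward).
Profit at T = |F_mkt − F*| = |24.61 − 23.6248| = C$0.99 per share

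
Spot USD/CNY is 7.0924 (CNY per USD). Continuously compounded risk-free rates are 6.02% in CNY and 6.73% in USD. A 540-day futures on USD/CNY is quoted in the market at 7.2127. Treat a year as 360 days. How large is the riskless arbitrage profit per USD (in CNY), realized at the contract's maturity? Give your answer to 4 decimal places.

0.1954 per USD (in CNY)

Fair futures: F* = S·e^(carry·T), with carry = (r_CNY − r_USD) = 0.0602 − 0.0673 = -0.0071
F* = 7.0924 · e^(-0.0071 × 540/360) = 7.0924 · e^-0.010650 = 7.0924 × 0.989407 = 7.0173
Market 7.2127 > fair 7.0173: forward overpriced → cash-and-carry (buy spot, short the forward).
At maturity, profit = |F_mkt − F*| = |7.2127 − 7.0173| = 0.1954 per USD (in CNY)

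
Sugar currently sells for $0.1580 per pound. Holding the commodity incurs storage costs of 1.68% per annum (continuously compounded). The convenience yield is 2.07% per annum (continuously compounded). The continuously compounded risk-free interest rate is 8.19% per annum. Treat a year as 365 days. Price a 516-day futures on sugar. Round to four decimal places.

$0.1764 per pound

Net carry = r + u − y = 0.0819 + 0.0168 − 0.0207 = 0.0780
F = S·e^((r+u−y)T) = 0.1580 · e^(0.0780 × 516/365) = 0.1580 · e^0.110268
= 0.1580 × 1.116577 = $0.1764 per pound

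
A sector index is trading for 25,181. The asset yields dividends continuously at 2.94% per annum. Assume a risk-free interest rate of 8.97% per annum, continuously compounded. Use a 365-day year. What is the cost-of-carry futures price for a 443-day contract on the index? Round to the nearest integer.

F = S·e^((r − q)T) = 25181 · e^((0.0897 − 0.0294) × 443/365)
= 25181 · e^0.073186 = 25181 × 1.075931
F = 27,093

27,093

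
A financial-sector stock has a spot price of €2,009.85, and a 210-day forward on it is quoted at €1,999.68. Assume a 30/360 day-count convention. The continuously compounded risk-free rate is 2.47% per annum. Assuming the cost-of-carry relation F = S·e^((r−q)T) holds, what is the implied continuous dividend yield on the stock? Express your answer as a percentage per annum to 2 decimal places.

From F = S·e^((r−q)T): (r − q) = ln(F/S)/T
ln(1999.68/2009.85) = ln(0.994940) = -0.005073
(r − q) = -0.005073 / (210/360) = -0.008697
q = r − ln(F/S)/T = 0.0247 + 0.008697 = 0.033397
q = 3.34%

3.34%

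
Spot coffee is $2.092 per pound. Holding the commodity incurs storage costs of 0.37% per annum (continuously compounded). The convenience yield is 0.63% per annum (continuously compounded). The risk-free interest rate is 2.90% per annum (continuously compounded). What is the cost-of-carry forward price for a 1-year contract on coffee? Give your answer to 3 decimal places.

Net carry = r + u − y = 0.0290 + 0.0037 − 0.0063 = 0.0264
F = S·e^((r+u−y)T) = 2.092 · e^(0.0264 × 1) = 2.092 · e^0.026400
= 2.092 × 1.026752 = $2.148 per pound

$2.148 per pound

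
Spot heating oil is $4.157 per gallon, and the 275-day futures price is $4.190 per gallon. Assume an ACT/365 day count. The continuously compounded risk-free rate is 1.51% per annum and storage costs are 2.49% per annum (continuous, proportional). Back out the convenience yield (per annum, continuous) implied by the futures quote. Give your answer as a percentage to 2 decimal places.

F = S·e^((r+u−y)T) ⇒ (r+u−y) = ln(F/S)/T
ln(4.190/4.157) = 0.007907; /T ⇒ 0.010495
y = r + u − ln(F/S)/T = 0.0151 + 0.0249 − 0.010495 = 0.029505
y = 2.95%

2.95%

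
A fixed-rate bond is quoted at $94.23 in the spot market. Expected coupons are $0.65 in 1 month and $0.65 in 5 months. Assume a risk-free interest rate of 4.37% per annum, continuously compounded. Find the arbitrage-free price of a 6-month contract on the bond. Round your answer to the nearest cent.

PV(coupons) I = 0.65·e^(−0.0437·1/12) + 0.65·e^(−0.0437·5/12)
I = 0.6476 + 0.6383 = 1.2859
F = (S − I)·e^(rT) = (94.23 − 1.2859) · e^(0.0437·6/12)
= 92.9441 · e^0.021850 = 92.9441 × 1.022090 = $95.00

$95.00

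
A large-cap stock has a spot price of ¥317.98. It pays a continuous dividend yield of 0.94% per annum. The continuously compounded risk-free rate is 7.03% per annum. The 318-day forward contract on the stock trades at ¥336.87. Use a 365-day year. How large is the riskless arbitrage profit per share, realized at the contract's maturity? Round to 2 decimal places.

¥1.56 per share

Fair forward: F* = S·e^(carry·T), with carry = (r − q) = 0.0703 − 0.0094 = 0.0609
F* = 317.98 · e^(0.0609 × 318/365) = 317.98 · e^0.053058 = 317.98 × 1.054491 = ¥335.3070
Market ¥336.87 > fair ¥335.3070: forward overpriced → cash-and-carry (buy spot, short the forward).
At maturity, profit = |F_mkt − F*| = |336.87 − 335.3070| = ¥1.56 per share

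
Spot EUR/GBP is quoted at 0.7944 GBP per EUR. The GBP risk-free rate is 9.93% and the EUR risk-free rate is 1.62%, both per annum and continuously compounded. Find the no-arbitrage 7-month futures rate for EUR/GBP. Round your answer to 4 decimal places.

F = S·e^((r_GBP − r_EUR)T) = 0.7944 · e^((0.0993 − 0.0162) × 7/12)
= 0.7944 · e^0.048475 = 0.7944 × 1.049669
F = 0.8339 GBP per EUR

0.8339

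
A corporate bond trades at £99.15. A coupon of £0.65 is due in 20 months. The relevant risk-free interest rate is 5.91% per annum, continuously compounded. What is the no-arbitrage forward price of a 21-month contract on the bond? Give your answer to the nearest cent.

PV(coupons) I = 0.65·e^(−0.0591·20/12)
I = 0.5890
F = (S − I)·e^(rT) = (99.15 − 0.5890) · e^(0.0591·21/12)
= 98.5610 · e^0.103425 = 98.5610 × 1.108963 = £109.30

£109.30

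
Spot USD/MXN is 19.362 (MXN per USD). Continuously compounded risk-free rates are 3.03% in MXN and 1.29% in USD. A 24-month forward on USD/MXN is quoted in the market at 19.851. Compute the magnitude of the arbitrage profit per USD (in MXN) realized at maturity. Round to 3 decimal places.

Fair forward: F* = S·e^(carry·T), with carry = (r_MXN − r_USD) = 0.0303 − 0.0129 = 0.0174
F* = 19.362 · e^(0.0174 × 24/12) = 19.362 · e^0.034800 = 19.362 × 1.035413 = 20.0477
Market 19.851 < fair 20.0477: forward underpriced → reverse cash-and-carry (short spot, go long the forward).
At maturity, profit = |F_mkt − F*| = |19.851 − 20.0477| = 0.197 per USD (in MXN)

0.197 per USD (in MXN)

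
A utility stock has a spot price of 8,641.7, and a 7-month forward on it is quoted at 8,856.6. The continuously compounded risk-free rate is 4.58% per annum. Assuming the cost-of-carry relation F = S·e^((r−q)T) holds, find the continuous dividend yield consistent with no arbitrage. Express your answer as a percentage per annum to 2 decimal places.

0.37%

From F = S·e^((r−q)T): (r − q) = ln(F/S)/T
ln(8856.6/8641.7) = ln(1.024868) = 0.024564
(r − q) = 0.024564 / (7/12) = 0.042110
q = r − ln(F/S)/T = 0.0458 − 0.042110 = 0.003690
q = 0.37%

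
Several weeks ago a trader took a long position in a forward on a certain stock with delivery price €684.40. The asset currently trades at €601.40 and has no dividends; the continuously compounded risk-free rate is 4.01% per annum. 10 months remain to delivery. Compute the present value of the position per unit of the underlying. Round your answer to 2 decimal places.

-€60.51

Current fair forward for the remaining 10 months: F = S·e^(r·T), r = 0.0401
F = 601.40 · e^(0.0401 × 10/12) = 601.40 × 1.033981 = 621.8362
Value of long forward = (F − K)·e^(−rT) = (621.8362 − 684.40) · e^(−0.0401·10/12)
= -62.5638 × 0.967136 = -60.51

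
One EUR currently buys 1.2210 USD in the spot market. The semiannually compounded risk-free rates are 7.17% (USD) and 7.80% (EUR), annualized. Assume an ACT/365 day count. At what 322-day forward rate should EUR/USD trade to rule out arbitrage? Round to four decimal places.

1.2145

By covered interest parity, F = S · (1+r_USD/2)^(2T) / (1+r_EUR/2)^(2T)
= 1.2210 × 1.064117 / 1.069834 = 1.2210 × 0.994656
F = 1.2145 USD per EUR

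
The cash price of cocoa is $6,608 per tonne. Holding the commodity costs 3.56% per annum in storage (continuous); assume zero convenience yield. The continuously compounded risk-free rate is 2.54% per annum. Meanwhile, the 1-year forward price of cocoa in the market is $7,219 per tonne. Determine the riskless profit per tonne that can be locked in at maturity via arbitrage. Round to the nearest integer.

$195 per tonne

Fair forward: F* = S·e^(carry·T), with carry = (r + u) = 0.0254 + 0.0356 = 0.0610
F* = 6608 · e^(0.0610 × 1) = 6608 · e^0.061000 = 6608 × 1.062899 = $7023.6366
Market $7219 > fair $7023.6366: forward overpriced → cash-and-carry (buy spot, short the forward).
At maturity, profit = |F_mkt − F*| = |7219 − 7023.6366| = $195 per tonne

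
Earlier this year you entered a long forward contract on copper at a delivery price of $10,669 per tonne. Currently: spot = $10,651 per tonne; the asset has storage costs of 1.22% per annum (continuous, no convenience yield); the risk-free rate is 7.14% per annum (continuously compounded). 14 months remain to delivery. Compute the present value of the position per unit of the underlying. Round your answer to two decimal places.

$987.40 per tonne

Current fair forward for the remaining 14 months: F = S·e^((r + u)·T), (r + u) = 0.0714 + 0.0122 = 0.0836
F = 10651 · e^(0.0836 × 14/12) = 10651 × 1.10244819 = 11742.1757
Value of long forward = (F − K)·e^(−rT) = (11742.1757 − 10669) · e^(−0.0714·14/12)
= 1073.1757 × 0.92007508 = 987.40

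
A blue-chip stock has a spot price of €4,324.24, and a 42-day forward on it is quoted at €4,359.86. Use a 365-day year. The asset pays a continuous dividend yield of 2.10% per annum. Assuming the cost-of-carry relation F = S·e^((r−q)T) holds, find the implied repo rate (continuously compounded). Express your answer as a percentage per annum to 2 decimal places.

9.23%

From F = S·e^((r−q)T): (r − q) = ln(F/S)/T
ln(4359.86/4324.24) = ln(1.008237) = 0.008203
(r − q) = 0.008203 / (42/365) = 0.071288
r = ln(F/S)/T + q = 0.071288 + 0.0210 = 0.092288
r = 9.23%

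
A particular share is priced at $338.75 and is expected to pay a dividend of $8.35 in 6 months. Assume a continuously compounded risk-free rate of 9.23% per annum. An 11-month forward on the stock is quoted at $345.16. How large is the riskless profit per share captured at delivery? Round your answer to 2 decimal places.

$14.82 per share

PV(dividends) I = 8.35·e^(−0.0923·6/12) = 7.9734
Fair forward F* = (S − I)·e^(rT) = (338.75 − 7.9734)·e^0.084608 = 330.7766 × 1.088290 = 359.9809
Market $345.16 < fair 359.9809: forward underpriced → reverse cash-and-carry (short the stock, invest proceeds at r, pay the dividends, go long the forward).
Profit at T = |F_mkt − F*| = |345.16 − 359.9809| = $14.82 per share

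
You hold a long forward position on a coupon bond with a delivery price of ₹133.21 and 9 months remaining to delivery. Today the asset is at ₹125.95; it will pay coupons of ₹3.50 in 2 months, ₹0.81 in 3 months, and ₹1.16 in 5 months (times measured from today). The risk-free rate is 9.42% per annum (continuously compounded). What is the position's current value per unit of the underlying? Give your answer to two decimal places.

-₹3.53

PV(remaining coupons) I = 3.50·e^(−0.0942·2/12) + 0.81·e^(−0.0942·3/12) + 1.16·e^(−0.0942·5/12) = 5.3520
Current forward F = (S − I)·e^(rT) = (125.95 − 5.3520)·e^(0.0942·9/12) = 120.5980 × 1.073206 = 129.4265
Value (long) = (F − K)·e^(−rT) = (129.4265 − 133.21) × 0.931788 = -3.5254
Value = -₹3.53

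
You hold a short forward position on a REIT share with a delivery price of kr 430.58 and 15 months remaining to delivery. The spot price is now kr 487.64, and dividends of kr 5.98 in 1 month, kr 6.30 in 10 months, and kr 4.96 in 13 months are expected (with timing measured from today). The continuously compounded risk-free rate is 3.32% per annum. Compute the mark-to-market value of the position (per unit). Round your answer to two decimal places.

PV(remaining dividends) I = 5.98·e^(−0.0332·1/12) + 6.30·e^(−0.0332·10/12) + 4.96·e^(−0.0332·13/12) = 16.8763
Current forward F = (S − I)·e^(rT) = (487.64 − 16.8763)·e^(0.0332·15/12) = 470.7637 × 1.042373 = 490.7114
Value (long) = (F − K)·e^(−rT) = (490.7114 − 430.58) × 0.959349 = 57.6870
Short position value = −(long value) = -kr 57.69

-kr 57.69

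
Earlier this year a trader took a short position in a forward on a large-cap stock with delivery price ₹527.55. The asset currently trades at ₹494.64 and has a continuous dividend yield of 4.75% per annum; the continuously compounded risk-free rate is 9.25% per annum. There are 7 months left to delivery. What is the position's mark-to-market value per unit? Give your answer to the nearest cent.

Current fair forward for the remaining 7 months: F = S·e^((r − q)·T), (r − q) = 0.0925 − 0.0475 = 0.0450
F = 494.64 · e^(0.0450 × 7/12) = 494.64 × 1.026598 = 507.7964
Value of long forward = (F − K)·e^(−rT) = (507.7964 − 527.55) · e^(−0.0925·7/12)
= -19.7536 × 0.947472 = -18.72
Short position value = −(long value) = ₹18.72

₹18.72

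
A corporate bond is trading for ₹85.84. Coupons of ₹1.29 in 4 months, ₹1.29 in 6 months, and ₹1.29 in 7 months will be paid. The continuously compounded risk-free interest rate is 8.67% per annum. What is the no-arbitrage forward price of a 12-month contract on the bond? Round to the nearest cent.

₹89.56

PV(coupons) I = 1.29·e^(−0.0867·4/12) + 1.29·e^(−0.0867·6/12) + 1.29·e^(−0.0867·7/12)
I = 1.2533 + 1.2353 + 1.2264 = 3.7150
F = (S − I)·e^(rT) = (85.84 − 3.7150) · e^(0.0867·12/12)
= 82.1250 · e^0.086700 = 82.1250 × 1.090569 = ₹89.56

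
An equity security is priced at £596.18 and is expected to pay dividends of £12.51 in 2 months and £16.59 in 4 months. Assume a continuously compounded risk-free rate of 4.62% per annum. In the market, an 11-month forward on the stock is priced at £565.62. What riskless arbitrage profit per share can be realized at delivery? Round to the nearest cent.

PV(dividends) I = 12.51·e^(−0.0462·2/12) + 16.59·e^(−0.0462·4/12) = 28.7505
Fair forward F* = (S − I)·e^(rT) = (596.18 − 28.7505)·e^0.042350 = 567.4295 × 1.043260 = 591.9765
Market £565.62 < fair 591.9765: forward underpriced → reverse cash-and-carry (short the stock, invest proceeds at r, pay the dividends, go long the forward).
Profit at T = |F_mkt − F*| = |565.62 − 591.9765| = £26.36 per share

£26.36 per share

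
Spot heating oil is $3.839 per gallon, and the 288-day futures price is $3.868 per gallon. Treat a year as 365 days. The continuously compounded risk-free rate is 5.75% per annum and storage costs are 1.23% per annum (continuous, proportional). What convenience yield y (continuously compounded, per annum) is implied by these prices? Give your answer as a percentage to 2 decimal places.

F = S·e^((r+u−y)T) ⇒ (r+u−y) = ln(F/S)/T
ln(3.868/3.839) = 0.007526; /T ⇒ 0.009538
y = r + u − ln(F/S)/T = 0.0575 + 0.0123 − 0.009538 = 0.060262
y = 6.03%

6.03%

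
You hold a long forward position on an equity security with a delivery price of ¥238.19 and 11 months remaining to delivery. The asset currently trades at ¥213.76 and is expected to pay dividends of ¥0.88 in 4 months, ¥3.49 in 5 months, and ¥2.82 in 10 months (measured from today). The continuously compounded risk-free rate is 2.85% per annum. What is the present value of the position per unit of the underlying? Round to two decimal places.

-¥25.36

PV(remaining dividends) I = 0.88·e^(−0.0285·4/12) + 3.49·e^(−0.0285·5/12) + 2.82·e^(−0.0285·10/12) = 7.0743
Current forward F = (S − I)·e^(rT) = (213.76 − 7.0743)·e^(0.0285·11/12) = 206.6857 × 1.026469 = 212.1565
Value (long) = (F − K)·e^(−rT) = (212.1565 − 238.19) × 0.974213 = -25.3622
Value = -¥25.36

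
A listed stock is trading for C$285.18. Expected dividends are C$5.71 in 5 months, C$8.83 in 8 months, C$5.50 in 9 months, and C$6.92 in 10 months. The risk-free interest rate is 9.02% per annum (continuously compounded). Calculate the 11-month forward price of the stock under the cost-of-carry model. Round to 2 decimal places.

C$282.20

PV(dividends) I = 5.71·e^(−0.0902·5/12) + 8.83·e^(−0.0902·8/12) + 5.50·e^(−0.0902·9/12) + 6.92·e^(−0.0902·10/12)
I = 5.4994 + 8.3147 + 5.1402 + 6.4189 = 25.3732
F = (S − I)·e^(rT) = (285.18 − 25.3732) · e^(0.0902·11/12)
= 259.8068 · e^0.082683 = 259.8068 × 1.086197 = C$282.20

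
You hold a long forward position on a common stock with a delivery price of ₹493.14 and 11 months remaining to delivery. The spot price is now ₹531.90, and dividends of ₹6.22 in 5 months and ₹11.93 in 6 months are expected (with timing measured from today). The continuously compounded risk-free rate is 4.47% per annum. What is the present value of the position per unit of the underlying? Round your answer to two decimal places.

₹40.79

PV(remaining dividends) I = 6.22·e^(−0.0447·5/12) + 11.93·e^(−0.0447·6/12) = 17.7715
Current forward F = (S − I)·e^(rT) = (531.90 − 17.7715)·e^(0.0447·11/12) = 514.1285 × 1.041826 = 535.6324
Value (long) = (F − K)·e^(−rT) = (535.6324 − 493.14) × 0.959853 = 40.7865
Value = ₹40.79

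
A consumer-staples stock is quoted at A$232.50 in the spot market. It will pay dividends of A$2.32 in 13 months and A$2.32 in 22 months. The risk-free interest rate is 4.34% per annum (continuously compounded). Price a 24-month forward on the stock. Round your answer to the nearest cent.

A$248.83

PV(dividends) I = 2.32·e^(−0.0434·13/12) + 2.32·e^(−0.0434·22/12)
I = 2.2134 + 2.1426 = 4.3560
F = (S − I)·e^(rT) = (232.50 − 4.3560) · e^(0.0434·24/12)
= 228.1440 · e^0.086800 = 228.1440 × 1.090679 = A$248.83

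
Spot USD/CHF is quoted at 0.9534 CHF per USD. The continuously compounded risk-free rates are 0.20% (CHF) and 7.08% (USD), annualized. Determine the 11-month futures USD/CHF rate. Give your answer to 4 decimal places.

0.8951

F = S·e^((r_CHF − r_USD)T) = 0.9534 · e^((0.0020 − 0.0708) × 11/12)
= 0.9534 · e^-0.063067 = 0.9534 × 0.938881
F = 0.8951 CHF per USD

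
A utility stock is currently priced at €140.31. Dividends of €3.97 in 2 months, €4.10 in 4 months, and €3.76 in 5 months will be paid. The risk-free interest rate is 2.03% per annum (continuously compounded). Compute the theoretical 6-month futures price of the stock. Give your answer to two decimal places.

€129.86

PV(dividends) I = 3.97·e^(−0.0203·2/12) + 4.10·e^(−0.0203·4/12) + 3.76·e^(−0.0203·5/12)
I = 3.9566 + 4.0724 + 3.7283 = 11.7573
F = (S − I)·e^(rT) = (140.31 − 11.7573) · e^(0.0203·6/12)
= 128.5527 · e^0.010150 = 128.5527 × 1.010202 = €129.86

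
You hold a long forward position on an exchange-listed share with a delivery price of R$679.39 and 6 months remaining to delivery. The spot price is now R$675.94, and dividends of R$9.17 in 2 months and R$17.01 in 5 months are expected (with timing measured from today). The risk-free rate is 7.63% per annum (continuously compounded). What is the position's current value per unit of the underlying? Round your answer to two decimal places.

PV(remaining dividends) I = 9.17·e^(−0.0763·2/12) + 17.01·e^(−0.0763·5/12) = 25.5319
Current forward F = (S − I)·e^(rT) = (675.94 − 25.5319)·e^(0.0763·6/12) = 650.4081 × 1.038887 = 675.7005
Value (long) = (F − K)·e^(−rT) = (675.7005 − 679.39) × 0.962569 = -3.5514
Value = -R$3.55

-R$3.55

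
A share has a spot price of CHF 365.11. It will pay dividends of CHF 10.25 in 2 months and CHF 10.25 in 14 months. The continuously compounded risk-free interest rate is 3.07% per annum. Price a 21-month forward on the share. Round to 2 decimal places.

CHF 364.07

PV(dividends) I = 10.25·e^(−0.0307·2/12) + 10.25·e^(−0.0307·14/12)
I = 10.1977 + 9.8894 = 20.0871
F = (S − I)·e^(rT) = (365.11 − 20.0871) · e^(0.0307·21/12)
= 345.0229 · e^0.053725 = 345.0229 × 1.055194 = CHF 364.07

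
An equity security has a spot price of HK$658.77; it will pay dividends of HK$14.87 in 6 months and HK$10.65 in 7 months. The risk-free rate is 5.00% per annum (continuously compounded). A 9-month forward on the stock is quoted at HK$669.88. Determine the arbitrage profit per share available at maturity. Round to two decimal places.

PV(dividends) I = 14.87·e^(−0.0500·6/12) + 10.65·e^(−0.0500·7/12) = 24.8467
Fair forward F* = (S − I)·e^(rT) = (658.77 − 24.8467)·e^0.037500 = 633.9233 × 1.038212 = 658.1468
Market HK$669.88 > fair 658.1468: forward overpriced → cash-and-carry (borrow at r, buy the stock and collect the dividends, short the forward).
Profit at T = |F_mkt − F*| = |669.88 − 658.1468| = HK$11.73 per share

HK$11.73 per share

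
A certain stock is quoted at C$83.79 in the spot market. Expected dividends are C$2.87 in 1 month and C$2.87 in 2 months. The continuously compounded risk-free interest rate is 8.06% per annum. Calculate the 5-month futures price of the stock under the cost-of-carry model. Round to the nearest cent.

C$80.78

PV(dividends) I = 2.87·e^(−0.0806·1/12) + 2.87·e^(−0.0806·2/12)
I = 2.8508 + 2.8317 = 5.6825
F = (S − I)·e^(rT) = (83.79 − 5.6825) · e^(0.0806·5/12)
= 78.1075 · e^0.033583 = 78.1075 × 1.034153 = C$80.78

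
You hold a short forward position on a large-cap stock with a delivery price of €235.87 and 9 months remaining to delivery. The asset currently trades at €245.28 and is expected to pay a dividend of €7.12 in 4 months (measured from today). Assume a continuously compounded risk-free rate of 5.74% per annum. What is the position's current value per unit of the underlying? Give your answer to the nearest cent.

PV(remaining dividends) I = 7.12·e^(−0.0574·4/12) = 6.9851
Current forward F = (S − I)·e^(rT) = (245.28 − 6.9851)·e^(0.0574·9/12) = 238.2949 × 1.043990 = 248.7775
Value (long) = (F − K)·e^(−rT) = (248.7775 − 235.87) × 0.957863 = 12.3636
Short position value = −(long value) = -€12.36

-€12.36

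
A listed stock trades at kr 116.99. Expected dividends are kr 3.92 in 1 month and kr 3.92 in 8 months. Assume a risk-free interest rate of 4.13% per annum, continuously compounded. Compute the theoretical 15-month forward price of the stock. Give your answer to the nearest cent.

kr 115.06

PV(dividends) I = 3.92·e^(−0.0413·1/12) + 3.92·e^(−0.0413·8/12)
I = 3.9065 + 3.8135 = 7.7200
F = (S − I)·e^(rT) = (116.99 − 7.7200) · e^(0.0413·15/12)
= 109.2700 · e^0.051625 = 109.2700 × 1.052981 = kr 115.06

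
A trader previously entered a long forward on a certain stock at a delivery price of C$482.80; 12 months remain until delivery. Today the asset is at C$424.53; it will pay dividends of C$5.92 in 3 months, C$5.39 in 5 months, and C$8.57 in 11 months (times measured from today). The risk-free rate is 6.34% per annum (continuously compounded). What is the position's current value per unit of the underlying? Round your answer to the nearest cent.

-C$47.77

PV(remaining dividends) I = 5.92·e^(−0.0634·3/12) + 5.39·e^(−0.0634·5/12) + 8.57·e^(−0.0634·11/12) = 19.1625
Current forward F = (S − I)·e^(rT) = (424.53 − 19.1625)·e^(0.0634·12/12) = 405.3675 × 1.065453 = 431.9000
Value (long) = (F − K)·e^(−rT) = (431.9000 − 482.80) × 0.938568 = -47.7731
Value = -C$47.77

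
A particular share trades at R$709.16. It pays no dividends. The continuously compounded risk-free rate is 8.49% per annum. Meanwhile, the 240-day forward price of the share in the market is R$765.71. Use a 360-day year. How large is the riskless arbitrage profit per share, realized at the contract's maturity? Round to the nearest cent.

Fair forward: F* = S·e^(carry·T), with carry = r = 0.0849
F* = 709.16 · e^(0.0849 × 240/360) = 709.16 · e^0.056600 = 709.16 × 1.058232 = R$750.4558
Market R$765.71 > fair R$750.4558: forward overpriced → cash-and-carry (buy spot, short the forward).
At maturity, profit = |F_mkt − F*| = |765.71 − 750.4558| = R$15.25 per share

R$15.25 per share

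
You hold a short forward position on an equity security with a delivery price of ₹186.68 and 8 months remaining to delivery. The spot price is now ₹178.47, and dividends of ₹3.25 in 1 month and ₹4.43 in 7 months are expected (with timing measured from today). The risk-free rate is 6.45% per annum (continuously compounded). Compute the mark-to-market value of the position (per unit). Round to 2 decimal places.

₹7.85

PV(remaining dividends) I = 3.25·e^(−0.0645·1/12) + 4.43·e^(−0.0645·7/12) = 7.4990
Current forward F = (S − I)·e^(rT) = (178.47 − 7.4990)·e^(0.0645·8/12) = 170.9710 × 1.043938 = 178.4831
Value (long) = (F − K)·e^(−rT) = (178.4831 − 186.68) × 0.957911 = -7.8519
Short position value = −(long value) = ₹7.85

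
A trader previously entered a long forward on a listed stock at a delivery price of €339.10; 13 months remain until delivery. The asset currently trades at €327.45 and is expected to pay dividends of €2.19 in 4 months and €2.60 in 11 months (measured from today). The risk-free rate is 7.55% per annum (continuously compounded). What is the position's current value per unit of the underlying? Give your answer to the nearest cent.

PV(remaining dividends) I = 2.19·e^(−0.0755·4/12) + 2.60·e^(−0.0755·11/12) = 4.5617
Current forward F = (S − I)·e^(rT) = (327.45 − 4.5617)·e^(0.0755·13/12) = 322.8883 × 1.085230 = 350.4081
Value (long) = (F − K)·e^(−rT) = (350.4081 − 339.10) × 0.921464 = 10.4200
Value = €10.42

€10.42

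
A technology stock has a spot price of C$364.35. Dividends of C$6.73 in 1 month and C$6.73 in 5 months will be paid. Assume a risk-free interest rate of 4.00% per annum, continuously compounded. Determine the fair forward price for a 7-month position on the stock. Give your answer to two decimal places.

C$359.31

PV(dividends) I = 6.73·e^(−0.0400·1/12) + 6.73·e^(−0.0400·5/12)
I = 6.7076 + 6.6188 = 13.3264
F = (S − I)·e^(rT) = (364.35 − 13.3264) · e^(0.0400·7/12)
= 351.0236 · e^0.023333 = 351.0236 × 1.023607 = C$359.31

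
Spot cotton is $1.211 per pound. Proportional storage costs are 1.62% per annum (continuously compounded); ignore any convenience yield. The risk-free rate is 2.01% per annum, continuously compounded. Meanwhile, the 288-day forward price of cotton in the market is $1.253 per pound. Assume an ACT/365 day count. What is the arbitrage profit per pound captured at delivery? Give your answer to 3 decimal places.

$0.007 per pound

Fair forward: F* = S·e^(carry·T), with carry = (r + u) = 0.0201 + 0.0162 = 0.0363
F* = 1.211 · e^(0.0363 × 288/365) = 1.211 · e^0.028642 = 1.211 × 1.029056 = $1.2462
Market $1.253 > fair $1.2462: forward overpriced → cash-and-carry (buy spot, short the forward).
At maturity, profit = |F_mkt − F*| = |1.253 − 1.2462| = $0.007 per pound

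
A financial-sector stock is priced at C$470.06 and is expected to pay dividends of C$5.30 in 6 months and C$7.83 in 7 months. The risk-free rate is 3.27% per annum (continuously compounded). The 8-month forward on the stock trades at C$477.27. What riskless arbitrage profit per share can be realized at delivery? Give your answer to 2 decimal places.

PV(dividends) I = 5.30·e^(−0.0327·6/12) + 7.83·e^(−0.0327·7/12) = 12.8961
Fair forward F* = (S − I)·e^(rT) = (470.06 − 12.8961)·e^0.021800 = 457.1639 × 1.022039 = 467.2393
Market C$477.27 > fair 467.2393: forward overpriced → cash-and-carry (borrow at r, buy the stock and collect the dividends, short the forward).
Profit at T = |F_mkt − F*| = |477.27 − 467.2393| = C$10.03 per share

C$10.03 per share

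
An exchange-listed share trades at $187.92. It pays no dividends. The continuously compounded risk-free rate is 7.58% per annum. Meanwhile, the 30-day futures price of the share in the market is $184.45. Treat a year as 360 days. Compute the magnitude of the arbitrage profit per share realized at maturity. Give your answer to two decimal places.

Fair futures: F* = S·e^(carry·T), with carry = r = 0.0758
F* = 187.92 · e^(0.0758 × 30/360) = 187.92 · e^0.006317 = 187.92 × 1.006337 = $189.1108
Market $184.45 < fair $189.1108: forward underpriced → reverse cash-and-carry (short spot, go long the forward).
At maturity, profit = |F_mkt − F*| = |184.45 − 189.1108| = $4.66 per share

$4.66 per share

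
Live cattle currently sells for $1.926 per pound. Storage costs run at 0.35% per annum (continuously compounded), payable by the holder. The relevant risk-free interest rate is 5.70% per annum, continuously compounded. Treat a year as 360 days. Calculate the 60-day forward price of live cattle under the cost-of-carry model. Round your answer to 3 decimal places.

$1.946 per pound

Net carry = r + u − y = 0.0570 + 0.0035 − 0.0000 = 0.0605
F = S·e^((r+u−y)T) = 1.926 · e^(0.0605 × 60/360) = 1.926 · e^0.010083
= 1.926 × 1.010134 = $1.946 per pound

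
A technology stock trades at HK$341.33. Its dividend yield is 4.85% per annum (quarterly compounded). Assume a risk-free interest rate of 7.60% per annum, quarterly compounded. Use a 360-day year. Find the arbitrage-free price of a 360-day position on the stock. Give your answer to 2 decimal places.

F = S · (1+r/4)^(4T) / (1+q/4)^(4T)
= 341.33 × 1.078194 / 1.049389 = 341.33 × 1.027449
F = HK$350.70

HK$350.70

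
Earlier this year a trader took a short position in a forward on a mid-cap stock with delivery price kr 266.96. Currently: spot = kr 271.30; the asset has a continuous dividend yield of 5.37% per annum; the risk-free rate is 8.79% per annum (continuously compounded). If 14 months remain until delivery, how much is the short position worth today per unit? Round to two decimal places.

Current fair forward for the remaining 14 months: F = S·e^((r − q)·T), (r − q) = 0.0879 − 0.0537 = 0.0342
F = 271.30 · e^(0.0342 × 14/12) = 271.30 × 1.040707 = 282.3438
Value of long forward = (F − K)·e^(−rT) = (282.3438 − 266.96) · e^(−0.0879·14/12)
= 15.3838 × 0.902533 = 13.88
Short position value = −(long value) = -kr 13.88

-kr 13.88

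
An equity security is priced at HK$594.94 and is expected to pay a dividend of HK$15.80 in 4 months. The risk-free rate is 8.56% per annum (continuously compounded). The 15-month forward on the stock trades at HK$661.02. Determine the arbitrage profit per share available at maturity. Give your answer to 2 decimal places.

PV(dividends) I = 15.80·e^(−0.0856·4/12) = 15.3555
Fair forward F* = (S − I)·e^(rT) = (594.94 − 15.3555)·e^0.107000 = 579.5845 × 1.112934 = 645.0393
Market HK$661.02 > fair 645.0393: forward overpriced → cash-and-carry (borrow at r, buy the stock and collect the dividends, short the forward).
Profit at T = |F_mkt − F*| = |661.02 − 645.0393| = HK$15.98 per share

HK$15.98 per share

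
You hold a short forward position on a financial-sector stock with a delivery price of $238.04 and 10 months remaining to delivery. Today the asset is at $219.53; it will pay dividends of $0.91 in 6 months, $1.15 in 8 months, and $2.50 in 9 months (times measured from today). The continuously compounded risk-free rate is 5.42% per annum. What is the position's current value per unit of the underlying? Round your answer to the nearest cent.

PV(remaining dividends) I = 0.91·e^(−0.0542·6/12) + 1.15·e^(−0.0542·8/12) + 2.50·e^(−0.0542·9/12) = 4.3953
Current forward F = (S − I)·e^(rT) = (219.53 − 4.3953)·e^(0.0542·10/12) = 215.1347 × 1.046202 = 225.0744
Value (long) = (F − K)·e^(−rT) = (225.0744 − 238.04) × 0.955838 = -12.3930
Short position value = −(long value) = $12.39

$12.39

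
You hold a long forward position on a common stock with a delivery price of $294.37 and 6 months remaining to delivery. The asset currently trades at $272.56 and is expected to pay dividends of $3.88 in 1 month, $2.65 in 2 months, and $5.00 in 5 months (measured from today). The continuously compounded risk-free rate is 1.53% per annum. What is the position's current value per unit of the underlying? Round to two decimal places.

PV(remaining dividends) I = 3.88·e^(−0.0153·1/12) + 2.65·e^(−0.0153·2/12) + 5.00·e^(−0.0153·5/12) = 11.4865
Current forward F = (S − I)·e^(rT) = (272.56 − 11.4865)·e^(0.0153·6/12) = 261.0735 × 1.007679 = 263.0783
Value (long) = (F − K)·e^(−rT) = (263.0783 − 294.37) × 0.992379 = -31.0532
Value = -$31.05

-$31.05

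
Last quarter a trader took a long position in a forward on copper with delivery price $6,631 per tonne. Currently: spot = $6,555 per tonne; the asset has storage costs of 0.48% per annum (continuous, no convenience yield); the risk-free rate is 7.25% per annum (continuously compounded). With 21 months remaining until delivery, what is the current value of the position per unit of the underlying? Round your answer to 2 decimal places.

Current fair forward for the remaining 21 months: F = S·e^((r + u)·T), (r + u) = 0.0725 + 0.0048 = 0.0773
F = 6555 · e^(0.0773 × 21/12) = 6555 × 1.14485158 = 7504.5021
Value of long forward = (F − K)·e^(−rT) = (7504.5021 − 6631) · e^(−0.0725·21/12)
= 873.5021 × 0.88084377 = 769.42

$769.42 per tonne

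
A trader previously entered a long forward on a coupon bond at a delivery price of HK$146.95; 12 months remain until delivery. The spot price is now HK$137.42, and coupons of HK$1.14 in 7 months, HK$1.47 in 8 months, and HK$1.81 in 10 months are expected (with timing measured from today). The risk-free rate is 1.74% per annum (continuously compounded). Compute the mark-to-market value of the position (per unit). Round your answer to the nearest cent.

-HK$11.36

PV(remaining coupons) I = 1.14·e^(−0.0174·7/12) + 1.47·e^(−0.0174·8/12) + 1.81·e^(−0.0174·10/12) = 4.3655
Current forward F = (S − I)·e^(rT) = (137.42 − 4.3655)·e^(0.0174·12/12) = 133.0545 × 1.017552 = 135.3899
Value (long) = (F − K)·e^(−rT) = (135.3899 − 146.95) × 0.982751 = -11.3607
Value = -HK$11.36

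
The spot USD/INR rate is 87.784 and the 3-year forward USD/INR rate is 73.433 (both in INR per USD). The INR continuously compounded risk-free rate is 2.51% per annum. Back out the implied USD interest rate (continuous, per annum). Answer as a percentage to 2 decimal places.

8.46%

F = S·e^((r_INR − r_USD)T) ⇒ r_USD = r_INR − ln(F/S)/T
ln(73.433/87.784) = -0.178506; /(3) = -0.059502
r_USD = 0.0251 + 0.059502 = 0.084602
r_USD = 8.46%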